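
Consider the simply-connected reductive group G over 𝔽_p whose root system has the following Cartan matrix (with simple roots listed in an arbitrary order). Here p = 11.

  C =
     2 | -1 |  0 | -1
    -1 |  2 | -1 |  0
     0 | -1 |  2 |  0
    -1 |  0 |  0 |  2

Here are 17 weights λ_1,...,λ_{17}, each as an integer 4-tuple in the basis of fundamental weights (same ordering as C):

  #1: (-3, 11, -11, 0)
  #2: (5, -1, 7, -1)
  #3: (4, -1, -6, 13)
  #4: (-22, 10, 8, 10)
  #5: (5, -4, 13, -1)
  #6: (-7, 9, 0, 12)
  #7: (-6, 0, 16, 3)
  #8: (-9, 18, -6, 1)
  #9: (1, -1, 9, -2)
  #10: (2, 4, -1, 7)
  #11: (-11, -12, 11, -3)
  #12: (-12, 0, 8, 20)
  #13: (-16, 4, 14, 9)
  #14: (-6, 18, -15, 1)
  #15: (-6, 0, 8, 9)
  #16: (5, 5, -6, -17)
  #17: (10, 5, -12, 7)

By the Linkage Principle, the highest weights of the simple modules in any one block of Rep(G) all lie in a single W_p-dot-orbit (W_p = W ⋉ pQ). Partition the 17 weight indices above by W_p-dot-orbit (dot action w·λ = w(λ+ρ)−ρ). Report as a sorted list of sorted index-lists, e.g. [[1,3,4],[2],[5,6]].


C ↔ A_4 under row/col permutation; |W(A_4)| = 120.

λ_j+ρ reflected into Ā_11 (⟨·,θ^∨⟩≤11); 4-tuples as given:

  λ_1+ρ ↦ (1, 0, 9, 0);  λ_2+ρ ↦ (3, 0, 5, 3);  λ_3+ρ ↦ (3, 0, 5, 3);  λ_4+ρ ↦ (1, 0, 9, 0);  λ_5+ρ ↦ (3, 0, 5, 3);  λ_6+ρ ↦ (4, 2, 4, 0);  λ_7+ρ ↦ (4, 2, 4, 0);  λ_8+ρ ↦ (0, 3, 3, 2);  λ_9+ρ ↦ (1, 0, 9, 0);  λ_10+ρ ↦ (3, 0, 5, 3);  λ_11+ρ ↦ (1, 0, 9, 0);  λ_12+ρ ↦ (1, 0, 9, 0);  λ_13+ρ ↦ (4, 2, 4, 0);  λ_14+ρ ↦ (0, 3, 3, 2);  λ_15+ρ ↦ (1, 4, 1, 1);  λ_16+ρ ↦ (1, 4, 1, 1);  λ_17+ρ ↦ (3, 0, 5, 3)

Grouping the 17 weights by Ā_11-representative: 5 linkage classes.

[[1, 4, 9, 11, 12], [2, 3, 5, 10, 17], [6, 7, 13], [8, 14], [15, 16]]


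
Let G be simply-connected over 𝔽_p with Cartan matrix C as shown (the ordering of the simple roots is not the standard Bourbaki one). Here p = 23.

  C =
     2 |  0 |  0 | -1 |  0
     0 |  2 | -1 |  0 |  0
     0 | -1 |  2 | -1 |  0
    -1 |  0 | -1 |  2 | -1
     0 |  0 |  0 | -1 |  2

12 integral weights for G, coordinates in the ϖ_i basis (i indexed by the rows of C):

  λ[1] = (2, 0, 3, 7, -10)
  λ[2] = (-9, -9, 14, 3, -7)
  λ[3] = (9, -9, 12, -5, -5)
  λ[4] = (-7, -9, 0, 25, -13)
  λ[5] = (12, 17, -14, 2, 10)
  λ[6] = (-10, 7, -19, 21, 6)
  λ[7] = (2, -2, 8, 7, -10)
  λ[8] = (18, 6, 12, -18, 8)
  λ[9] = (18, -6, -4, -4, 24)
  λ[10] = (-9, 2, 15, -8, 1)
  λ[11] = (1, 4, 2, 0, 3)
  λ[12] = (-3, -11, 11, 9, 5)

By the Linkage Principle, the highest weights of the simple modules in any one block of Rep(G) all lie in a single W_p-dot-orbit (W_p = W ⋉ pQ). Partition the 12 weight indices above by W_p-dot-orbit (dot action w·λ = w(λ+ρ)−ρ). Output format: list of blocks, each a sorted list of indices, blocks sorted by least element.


Root system D_5: the 5×5 matrix C matches after relabeling.

Folding the 12 weights λ_j+ρ into Ā_23 (reps in the given 5-coord order):

  [1] (2, 1, 3, 1, 8);  [2] (2, 5, 3, 1, 4);  [3] (2, 5, 3, 1, 4);  [4] (2, 1, 3, 1, 8);  [5] (3, 4, 5, 1, 1);  [6] (3, 4, 5, 1, 1);  [7] (2, 1, 3, 1, 8);  [8] (2, 1, 3, 1, 8);  [9] (2, 5, 3, 1, 4);  [10] (2, 1, 3, 1, 8);  [11] (2, 5, 3, 1, 4);  [12] (3, 3, 5, 2, 1)

The 12 indices split into 4 linkage classes (same alcove rep ⇔ same W_23-dot-orbit):

[[1, 4, 7, 8, 10], [2, 3, 9, 11], [5, 6], [12]]


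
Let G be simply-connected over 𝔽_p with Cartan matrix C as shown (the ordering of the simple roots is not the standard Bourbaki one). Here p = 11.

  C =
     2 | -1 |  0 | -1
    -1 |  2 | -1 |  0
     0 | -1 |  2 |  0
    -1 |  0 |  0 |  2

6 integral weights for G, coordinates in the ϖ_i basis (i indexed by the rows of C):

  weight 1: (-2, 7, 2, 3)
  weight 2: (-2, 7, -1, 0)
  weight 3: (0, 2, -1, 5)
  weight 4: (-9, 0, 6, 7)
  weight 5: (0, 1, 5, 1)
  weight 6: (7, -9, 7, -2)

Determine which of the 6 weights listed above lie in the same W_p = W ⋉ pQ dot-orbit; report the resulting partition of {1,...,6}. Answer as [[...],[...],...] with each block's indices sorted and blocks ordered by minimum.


Dynkin diagram of C (from the 6 off-diagonal −1 entries): A_4.

Alcove-folded reps (p=11, 6 weights, presented ϖ-order):

    1: (1, 7, 0, 0)
    2: (1, 7, 0, 0)
    3: (1, 3, 0, 6)
    4: (1, 7, 0, 0)
    5: (1, 2, 6, 2)
    6: (1, 7, 0, 0)

These 6 weights hit 3 W_11-dot-orbits; sizes (4, 1, 1):

[[1, 2, 4, 6], [3], [5]]


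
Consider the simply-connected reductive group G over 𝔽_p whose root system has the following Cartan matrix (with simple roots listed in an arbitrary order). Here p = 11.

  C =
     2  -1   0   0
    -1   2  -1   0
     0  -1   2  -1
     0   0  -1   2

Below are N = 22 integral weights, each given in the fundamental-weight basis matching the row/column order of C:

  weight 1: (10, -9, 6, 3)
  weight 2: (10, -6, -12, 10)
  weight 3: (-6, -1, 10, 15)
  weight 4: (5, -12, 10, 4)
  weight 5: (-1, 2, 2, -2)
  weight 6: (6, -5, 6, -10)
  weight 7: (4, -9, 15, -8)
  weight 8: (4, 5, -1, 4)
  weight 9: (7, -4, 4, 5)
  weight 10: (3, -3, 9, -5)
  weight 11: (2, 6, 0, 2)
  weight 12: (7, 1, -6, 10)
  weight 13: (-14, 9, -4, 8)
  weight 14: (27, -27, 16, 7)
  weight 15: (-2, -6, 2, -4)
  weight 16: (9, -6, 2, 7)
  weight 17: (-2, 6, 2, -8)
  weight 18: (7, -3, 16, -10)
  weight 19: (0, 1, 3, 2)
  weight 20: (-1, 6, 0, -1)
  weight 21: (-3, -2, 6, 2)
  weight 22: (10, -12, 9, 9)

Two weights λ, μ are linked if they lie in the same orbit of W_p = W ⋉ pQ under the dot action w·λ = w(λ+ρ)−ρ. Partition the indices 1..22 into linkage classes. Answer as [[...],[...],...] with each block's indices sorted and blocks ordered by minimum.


A_4 Cartan matrix, 4 simple roots permuted; ρ=(1,1,1,1).

W_11-reps of the 22 weights in Ā_11 (same 4-coord order as C):

  1: (0, 7, 1, 0)
  2: (0, 6, 0, 0)
  3: (0, 6, 0, 0)
  4: (0, 6, 0, 0)
  5: (0, 3, 2, 1)
  6: (1, 2, 4, 3)
  7: (2, 3, 1, 2)
  8: (0, 6, 0, 0)
  9: (0, 3, 2, 1)
  10: (1, 2, 4, 3)
  11: (0, 7, 1, 0)
  12: (0, 3, 2, 1)
  13: (2, 3, 1, 2)
  14: (2, 3, 1, 2)
  15: (0, 3, 2, 1)
  16: (0, 3, 2, 1)
  17: (1, 2, 4, 3)
  18: (2, 3, 1, 2)
  19: (1, 2, 4, 3)
  20: (0, 7, 1, 0)
  21: (1, 2, 4, 3)
  22: (9, 1, 1, 0)

Grouping the 22 weights by Ā_11-representative: 6 linkage classes.

[[1, 11, 20], [2, 3, 4, 8], [5, 9, 12, 15, 16], [6, 10, 17, 19, 21], [7, 13, 14, 18], [22]]


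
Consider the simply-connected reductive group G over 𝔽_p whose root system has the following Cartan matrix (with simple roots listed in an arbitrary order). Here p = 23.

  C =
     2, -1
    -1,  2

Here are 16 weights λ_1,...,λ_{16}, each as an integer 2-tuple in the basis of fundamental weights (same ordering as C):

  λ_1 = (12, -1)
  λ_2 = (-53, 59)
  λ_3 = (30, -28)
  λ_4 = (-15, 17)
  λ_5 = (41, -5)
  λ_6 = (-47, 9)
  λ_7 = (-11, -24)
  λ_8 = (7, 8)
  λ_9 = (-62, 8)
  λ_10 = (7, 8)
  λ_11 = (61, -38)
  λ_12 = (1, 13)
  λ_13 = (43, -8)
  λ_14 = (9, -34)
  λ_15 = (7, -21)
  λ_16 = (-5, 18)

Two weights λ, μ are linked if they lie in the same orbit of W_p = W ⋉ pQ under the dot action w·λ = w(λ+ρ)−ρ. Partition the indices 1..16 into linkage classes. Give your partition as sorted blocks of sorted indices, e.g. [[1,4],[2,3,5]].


Cartan matrix: type A_2 (|W|=6); un-permuting the 2 rows.

Alcove-folded reps (p=23, 16 weights, presented ϖ-order):

  λ_1+ρ ↦ (13, 0)
  λ_2+ρ ↦ (8, 9)
  λ_3+ρ ↦ (4, 15)
  λ_4+ρ ↦ (14, 4)
  λ_5+ρ ↦ (4, 15)
  λ_6+ρ ↦ (13, 0)
  λ_7+ρ ↦ (13, 0)
  λ_8+ρ ↦ (8, 9)
  λ_9+ρ ↦ (8, 9)
  λ_10+ρ ↦ (8, 9)
  λ_11+ρ ↦ (2, 14)
  λ_12+ρ ↦ (2, 14)
  λ_13+ρ ↦ (2, 14)
  λ_14+ρ ↦ (13, 0)
  λ_15+ρ ↦ (12, 8)
  λ_16+ρ ↦ (4, 15)

Grouping the 16 weights by Ā_23-representative: 6 linkage classes.

[[1, 6, 7, 14], [2, 8, 9, 10], [3, 5, 16], [4], [11, 12, 13], [15]]


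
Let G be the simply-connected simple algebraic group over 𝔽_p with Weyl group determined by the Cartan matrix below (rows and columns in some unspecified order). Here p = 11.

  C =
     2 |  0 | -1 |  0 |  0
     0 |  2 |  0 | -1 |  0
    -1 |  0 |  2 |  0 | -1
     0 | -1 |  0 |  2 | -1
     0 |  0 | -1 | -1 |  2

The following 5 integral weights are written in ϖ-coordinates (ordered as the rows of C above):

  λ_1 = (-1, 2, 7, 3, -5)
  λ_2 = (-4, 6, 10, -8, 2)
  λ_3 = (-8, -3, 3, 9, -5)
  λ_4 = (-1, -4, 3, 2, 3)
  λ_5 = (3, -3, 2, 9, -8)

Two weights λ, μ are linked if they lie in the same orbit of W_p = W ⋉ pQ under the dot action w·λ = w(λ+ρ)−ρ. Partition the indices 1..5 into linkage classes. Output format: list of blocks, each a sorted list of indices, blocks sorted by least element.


Cartan matrix: type A_5 (|W|=720); un-permuting the 5 rows.

Folding the 5 weights λ_j+ρ into Ā_11 (reps in the given 5-coord order):

  λ_1 → (0, 3, 4, 0, 4);  λ_2 → (0, 3, 4, 0, 4);  λ_3 → (0, 2, 4, 1, 3);  λ_4 → (0, 3, 4, 0, 4);  λ_5 → (0, 2, 4, 1, 3)

Partition of {1..5} into 2 W_11-dot-orbits:

[[1, 2, 4], [3, 5]]


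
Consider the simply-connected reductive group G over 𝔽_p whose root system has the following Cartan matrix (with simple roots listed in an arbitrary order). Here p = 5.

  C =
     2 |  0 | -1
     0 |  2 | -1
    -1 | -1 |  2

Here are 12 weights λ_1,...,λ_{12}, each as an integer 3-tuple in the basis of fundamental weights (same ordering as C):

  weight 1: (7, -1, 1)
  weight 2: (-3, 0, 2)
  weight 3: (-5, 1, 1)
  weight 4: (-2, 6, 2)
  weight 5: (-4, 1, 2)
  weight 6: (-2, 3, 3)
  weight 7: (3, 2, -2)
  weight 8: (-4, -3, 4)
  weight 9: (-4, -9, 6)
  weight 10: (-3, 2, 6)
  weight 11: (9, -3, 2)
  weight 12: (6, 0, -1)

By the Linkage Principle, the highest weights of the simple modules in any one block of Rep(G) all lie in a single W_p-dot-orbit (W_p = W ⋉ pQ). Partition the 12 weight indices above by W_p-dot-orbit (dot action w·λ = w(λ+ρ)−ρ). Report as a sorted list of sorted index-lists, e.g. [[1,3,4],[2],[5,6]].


A_3 Cartan matrix, 3 simple roots permuted; ρ=(1,1,1).

W_5-reps of the 12 weights in Ā_5 (same 3-coord order as C):

  λ_1 → (0, 2, 3)
  λ_2 → (2, 1, 1)
  λ_3 → (2, 0, 2)
  λ_4 → (2, 0, 2)
  λ_5 → (3, 2, 0)
  λ_6 → (2, 1, 1)
  λ_7 → (2, 1, 1)
  λ_8 → (3, 2, 0)
  λ_9 → (2, 1, 1)
  λ_10 → (3, 2, 0)
  λ_11 → (2, 0, 2)
  λ_12 → (2, 0, 2)

4 distinct reps among the 12 weights ⇒ 4 W_5-linkage classes:

[[1], [2, 6, 7, 9], [3, 4, 11, 12], [5, 8, 10]]


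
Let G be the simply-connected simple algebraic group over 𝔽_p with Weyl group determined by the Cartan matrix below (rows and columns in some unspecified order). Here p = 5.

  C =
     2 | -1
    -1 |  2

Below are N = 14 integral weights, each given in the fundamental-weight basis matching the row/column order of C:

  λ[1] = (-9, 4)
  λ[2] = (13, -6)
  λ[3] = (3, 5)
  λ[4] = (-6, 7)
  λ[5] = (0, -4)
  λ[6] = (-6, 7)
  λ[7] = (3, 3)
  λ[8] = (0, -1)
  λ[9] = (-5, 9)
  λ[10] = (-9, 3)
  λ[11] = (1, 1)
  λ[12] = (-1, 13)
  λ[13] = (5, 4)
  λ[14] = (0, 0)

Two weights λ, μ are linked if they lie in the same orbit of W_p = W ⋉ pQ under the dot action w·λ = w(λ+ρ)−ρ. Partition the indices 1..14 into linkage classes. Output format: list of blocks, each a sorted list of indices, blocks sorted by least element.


Cartan matrix: type A_2 (|W|=6); un-permuting the 2 rows.

W_5-reps of the 14 weights in Ā_5 (same 2-coord order as C):

  [1] (2, 0);  [2] (4, 0);  [3] (1, 0);  [4] (2, 0);  [5] (2, 1);  [6] (2, 0);  [7] (1, 1);  [8] (1, 0);  [9] (1, 0);  [10] (1, 1);  [11] (2, 2);  [12] (1, 0);  [13] (1, 0);  [14] (1, 1)

These 14 weights hit 6 W_5-dot-orbits; sizes (3, 1, 5, 1, 3, 1):

[[1, 4, 6], [2], [3, 8, 9, 12, 13], [5], [7, 10, 14], [11]]


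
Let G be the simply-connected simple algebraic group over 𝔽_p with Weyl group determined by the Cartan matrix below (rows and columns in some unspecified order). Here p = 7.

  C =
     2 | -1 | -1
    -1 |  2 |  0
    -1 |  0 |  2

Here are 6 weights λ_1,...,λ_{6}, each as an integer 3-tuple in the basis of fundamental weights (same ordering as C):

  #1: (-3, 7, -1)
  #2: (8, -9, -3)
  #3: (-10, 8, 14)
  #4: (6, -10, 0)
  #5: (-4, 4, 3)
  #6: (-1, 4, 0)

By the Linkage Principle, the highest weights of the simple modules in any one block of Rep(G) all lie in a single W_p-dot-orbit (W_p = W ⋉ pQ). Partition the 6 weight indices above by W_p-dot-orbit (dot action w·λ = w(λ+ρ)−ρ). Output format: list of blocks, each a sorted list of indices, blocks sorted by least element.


C ↔ A_3 under row/col permutation; |W(A_3)| = 24.

Alcove-folded reps (p=7, 6 weights, presented ϖ-order):

  λ_1 → (0, 5, 1);  λ_2 → (0, 5, 1);  λ_3 → (0, 5, 1);  λ_4 → (0, 5, 1);  λ_5 → (3, 2, 1);  λ_6 → (0, 5, 1)

Grouping the 6 weights by Ā_7-representative: 2 linkage classes.

[[1, 2, 3, 4, 6], [5]]


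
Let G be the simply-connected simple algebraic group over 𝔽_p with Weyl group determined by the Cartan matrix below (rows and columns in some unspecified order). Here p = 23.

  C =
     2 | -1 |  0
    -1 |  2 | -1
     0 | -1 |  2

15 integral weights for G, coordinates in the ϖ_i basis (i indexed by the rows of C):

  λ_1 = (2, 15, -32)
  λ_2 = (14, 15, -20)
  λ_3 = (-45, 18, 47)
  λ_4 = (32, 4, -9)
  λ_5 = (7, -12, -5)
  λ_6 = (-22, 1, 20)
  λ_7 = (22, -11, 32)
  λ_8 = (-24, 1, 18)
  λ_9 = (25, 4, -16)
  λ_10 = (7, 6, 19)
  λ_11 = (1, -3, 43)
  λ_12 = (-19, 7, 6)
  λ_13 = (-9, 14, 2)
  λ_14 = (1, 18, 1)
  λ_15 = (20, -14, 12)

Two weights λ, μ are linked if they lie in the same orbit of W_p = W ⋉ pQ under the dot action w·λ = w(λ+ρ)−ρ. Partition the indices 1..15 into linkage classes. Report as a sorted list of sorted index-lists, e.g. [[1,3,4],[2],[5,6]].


Type A_3, rank 3, |W|=24; reorder rows/cols to standard.

Ā_23 reps of the 15 weights (A_3, coords as presented):

    [1] (4, 3, 8)
    [2] (4, 3, 8)
    [3] (2, 19, 2)
    [4] (8, 7, 3)
    [5] (4, 3, 8)
    [6] (2, 19, 2)
    [7] (10, 0, 0)
    [8] (2, 19, 2)
    [9] (8, 7, 3)
    [10] (4, 3, 8)
    [11] (2, 19, 2)
    [12] (8, 7, 3)
    [13] (8, 7, 3)
    [14] (2, 19, 2)
    [15] (8, 13, 0)

Partition of {1..15} into 5 W_23-dot-orbits:

[[1, 2, 5, 10], [3, 6, 8, 11, 14], [4, 9, 12, 13], [7], [15]]


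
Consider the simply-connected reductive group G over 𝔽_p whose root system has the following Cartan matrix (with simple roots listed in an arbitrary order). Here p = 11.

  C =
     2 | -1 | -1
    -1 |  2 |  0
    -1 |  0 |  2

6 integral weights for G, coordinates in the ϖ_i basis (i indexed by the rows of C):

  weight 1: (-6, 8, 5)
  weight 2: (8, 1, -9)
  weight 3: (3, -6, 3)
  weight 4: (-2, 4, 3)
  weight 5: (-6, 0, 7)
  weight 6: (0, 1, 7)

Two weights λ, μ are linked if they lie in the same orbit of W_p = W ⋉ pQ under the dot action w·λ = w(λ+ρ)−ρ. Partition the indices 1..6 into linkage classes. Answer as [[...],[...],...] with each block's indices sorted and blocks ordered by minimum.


C ↔ A_3 under row/col permutation; |W(A_3)| = 24.

Ā_11 reps of the 6 weights (A_3, coords as presented):

  [1] (5, 4, 1)
  [2] (1, 2, 8)
  [3] (1, 4, 3)
  [4] (1, 4, 3)
  [5] (1, 4, 3)
  [6] (1, 2, 8)

The 6 indices split into 3 linkage classes (same alcove rep ⇔ same W_11-dot-orbit):

[[1], [2, 6], [3, 4, 5]]


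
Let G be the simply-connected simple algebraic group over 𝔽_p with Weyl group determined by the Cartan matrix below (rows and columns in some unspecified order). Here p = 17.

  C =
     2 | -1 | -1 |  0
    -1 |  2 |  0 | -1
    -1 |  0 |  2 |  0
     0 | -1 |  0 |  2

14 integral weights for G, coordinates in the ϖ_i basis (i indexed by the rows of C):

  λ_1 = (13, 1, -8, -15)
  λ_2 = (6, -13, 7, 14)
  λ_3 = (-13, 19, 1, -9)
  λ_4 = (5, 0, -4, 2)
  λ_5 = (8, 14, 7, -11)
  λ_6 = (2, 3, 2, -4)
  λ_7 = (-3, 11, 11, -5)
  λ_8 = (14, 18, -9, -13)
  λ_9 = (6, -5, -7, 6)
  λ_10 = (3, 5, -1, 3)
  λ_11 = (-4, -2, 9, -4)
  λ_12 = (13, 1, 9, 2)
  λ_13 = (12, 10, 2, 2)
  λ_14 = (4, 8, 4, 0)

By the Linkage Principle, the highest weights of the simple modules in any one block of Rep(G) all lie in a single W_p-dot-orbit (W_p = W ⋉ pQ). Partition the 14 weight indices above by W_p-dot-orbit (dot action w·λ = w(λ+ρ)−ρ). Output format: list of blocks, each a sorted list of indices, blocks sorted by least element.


Cartan matrix: type A_4 (|W|=120); un-permuting the 4 rows.

Each λ_j+ρ reduced to Ā_17; 4-tuples below use C's row order:

  λ_1 → (5, 7, 2, 2);  λ_2 → (5, 7, 2, 2);  λ_3 → (2, 0, 7, 5);  λ_4 → (3, 1, 3, 3);  λ_5 → (2, 0, 7, 5);  λ_6 → (3, 1, 3, 3);  λ_7 → (2, 5, 5, 1);  λ_8 → (2, 0, 7, 5);  λ_9 → (3, 1, 3, 3);  λ_10 → (4, 6, 0, 4);  λ_11 → (3, 1, 3, 3);  λ_12 → (5, 7, 2, 2);  λ_13 → (3, 1, 3, 3);  λ_14 → (5, 7, 2, 2)

Grouping the 14 weights by Ā_17-representative: 5 linkage classes.

[[1, 2, 12, 14], [3, 5, 8], [4, 6, 9, 11, 13], [7], [10]]


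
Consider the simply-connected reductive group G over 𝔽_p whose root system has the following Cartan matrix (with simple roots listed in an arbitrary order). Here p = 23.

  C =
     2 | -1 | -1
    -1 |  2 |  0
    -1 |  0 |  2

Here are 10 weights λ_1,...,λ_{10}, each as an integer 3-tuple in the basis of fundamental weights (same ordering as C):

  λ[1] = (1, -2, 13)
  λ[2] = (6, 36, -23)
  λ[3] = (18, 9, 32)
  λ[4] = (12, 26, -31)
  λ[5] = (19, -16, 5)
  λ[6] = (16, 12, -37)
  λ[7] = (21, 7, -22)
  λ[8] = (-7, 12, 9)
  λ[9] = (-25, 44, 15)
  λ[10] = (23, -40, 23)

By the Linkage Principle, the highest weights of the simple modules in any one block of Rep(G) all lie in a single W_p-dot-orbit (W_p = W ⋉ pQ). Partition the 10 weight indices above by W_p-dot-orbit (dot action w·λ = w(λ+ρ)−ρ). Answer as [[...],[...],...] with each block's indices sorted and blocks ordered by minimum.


C ↔ A_3 under row/col permutation; |W(A_3)| = 24.

Folding the 10 weights λ_j+ρ into Ā_23 (reps in the given 3-coord order):

  1: (1, 1, 14) · 2: (1, 1, 14) · 3: (6, 7, 4) · 4: (6, 7, 4) · 5: (5, 12, 3) · 6: (6, 7, 4) · 7: (1, 1, 14) · 8: (6, 7, 4) · 9: (1, 1, 14) · 10: (1, 1, 14)

These 10 weights hit 3 W_23-dot-orbits; sizes (5, 4, 1):

[[1, 2, 7, 9, 10], [3, 4, 6, 8], [5]]


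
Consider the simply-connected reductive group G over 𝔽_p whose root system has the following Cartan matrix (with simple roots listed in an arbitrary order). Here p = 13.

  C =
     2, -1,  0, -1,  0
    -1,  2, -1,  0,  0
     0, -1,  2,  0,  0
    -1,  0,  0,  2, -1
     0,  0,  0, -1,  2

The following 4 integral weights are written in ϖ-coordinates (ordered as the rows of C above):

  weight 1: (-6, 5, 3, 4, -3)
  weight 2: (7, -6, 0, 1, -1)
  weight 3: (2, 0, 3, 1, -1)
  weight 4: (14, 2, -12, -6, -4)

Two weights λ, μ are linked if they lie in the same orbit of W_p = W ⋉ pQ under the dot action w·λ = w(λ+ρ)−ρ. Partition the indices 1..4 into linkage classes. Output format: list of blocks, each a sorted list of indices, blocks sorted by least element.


Type A_5, rank 5, |W|=720; reorder rows/cols to standard.

λ_j+ρ reflected into Ā_13 (⟨·,θ^∨⟩≤13); 5-tuples as given:

  λ_1 → (3, 1, 4, 2, 0);  λ_2 → (3, 1, 4, 2, 0);  λ_3 → (3, 1, 4, 2, 0);  λ_4 → (1, 5, 2, 2, 0)

Grouping the 4 weights by Ā_13-representative: 2 linkage classes.

[[1, 2, 3], [4]]


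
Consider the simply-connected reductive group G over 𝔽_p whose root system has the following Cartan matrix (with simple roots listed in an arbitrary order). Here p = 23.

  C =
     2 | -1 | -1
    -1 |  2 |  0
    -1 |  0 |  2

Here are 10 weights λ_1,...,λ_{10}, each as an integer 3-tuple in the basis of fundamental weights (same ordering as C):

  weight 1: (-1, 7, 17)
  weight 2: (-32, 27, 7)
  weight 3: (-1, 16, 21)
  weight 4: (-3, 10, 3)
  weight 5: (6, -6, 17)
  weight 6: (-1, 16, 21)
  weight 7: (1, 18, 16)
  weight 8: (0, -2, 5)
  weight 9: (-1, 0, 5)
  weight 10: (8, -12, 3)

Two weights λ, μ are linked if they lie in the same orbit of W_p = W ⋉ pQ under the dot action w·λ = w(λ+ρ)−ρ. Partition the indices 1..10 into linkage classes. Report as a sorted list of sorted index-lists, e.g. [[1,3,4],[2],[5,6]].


C ↔ A_3 under row/col permutation; |W(A_3)| = 24.

W_23-reps of the 10 weights in Ā_23 (same 3-coord order as C):

  1: (0, 5, 15)
  2: (0, 5, 15)
  3: (0, 1, 6)
  4: (2, 9, 2)
  5: (2, 3, 16)
  6: (0, 1, 6)
  7: (2, 4, 2)
  8: (0, 1, 6)
  9: (0, 1, 6)
  10: (2, 9, 2)

Partition of {1..10} into 5 W_23-dot-orbits:

[[1, 2], [3, 6, 8, 9], [4, 10], [5], [7]]


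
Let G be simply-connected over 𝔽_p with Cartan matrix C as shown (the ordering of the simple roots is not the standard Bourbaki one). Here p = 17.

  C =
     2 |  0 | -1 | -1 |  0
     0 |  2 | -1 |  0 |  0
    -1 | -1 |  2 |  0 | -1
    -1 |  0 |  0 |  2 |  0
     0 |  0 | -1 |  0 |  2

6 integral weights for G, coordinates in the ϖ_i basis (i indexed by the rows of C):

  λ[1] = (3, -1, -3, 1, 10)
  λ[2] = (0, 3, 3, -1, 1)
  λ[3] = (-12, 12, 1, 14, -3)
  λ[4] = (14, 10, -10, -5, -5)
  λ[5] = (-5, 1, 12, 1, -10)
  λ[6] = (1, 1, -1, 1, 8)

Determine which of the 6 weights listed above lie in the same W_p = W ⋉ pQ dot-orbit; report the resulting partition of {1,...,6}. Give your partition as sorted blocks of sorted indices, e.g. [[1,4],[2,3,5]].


Dynkin diagram of C (from the 8 off-diagonal −1 entries): D_5.

W_17-reps of the 6 weights in Ā_17 (same 5-coord order as C):

  λ_1+ρ ↦ (2, 2, 0, 2, 9) · λ_2+ρ ↦ (1, 4, 4, 0, 2) · λ_3+ρ ↦ (2, 2, 0, 2, 9) · λ_4+ρ ↦ (2, 2, 0, 2, 9) · λ_5+ρ ↦ (2, 2, 0, 2, 9) · λ_6+ρ ↦ (2, 2, 0, 2, 9)

Grouping the 6 weights by Ā_17-representative: 2 linkage classes.

[[1, 3, 4, 5, 6], [2]]


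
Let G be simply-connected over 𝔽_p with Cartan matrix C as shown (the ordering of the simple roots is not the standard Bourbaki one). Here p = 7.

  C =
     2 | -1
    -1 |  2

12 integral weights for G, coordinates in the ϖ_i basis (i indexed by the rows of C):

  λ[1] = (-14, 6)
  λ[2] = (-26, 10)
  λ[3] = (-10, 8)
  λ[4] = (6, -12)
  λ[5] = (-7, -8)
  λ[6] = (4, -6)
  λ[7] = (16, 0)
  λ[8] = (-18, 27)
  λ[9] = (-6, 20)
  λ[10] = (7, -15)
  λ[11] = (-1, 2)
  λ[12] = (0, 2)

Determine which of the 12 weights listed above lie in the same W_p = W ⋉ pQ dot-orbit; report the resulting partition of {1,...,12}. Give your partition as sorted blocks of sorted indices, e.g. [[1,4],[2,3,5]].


A_2 Cartan matrix, 2 simple roots permuted; ρ=(1,1).

W_7-reps of the 12 weights in Ā_7 (same 2-coord order as C):

  1: (1, 0) · 2: (0, 3) · 3: (5, 2) · 4: (0, 3) · 5: (1, 0) · 6: (0, 5) · 7: (1, 3) · 8: (0, 3) · 9: (0, 5) · 10: (1, 0) · 11: (0, 3) · 12: (1, 3)

Grouping the 12 weights by Ā_7-representative: 5 linkage classes.

[[1, 5, 10], [2, 4, 8, 11], [3], [6, 9], [7, 12]]


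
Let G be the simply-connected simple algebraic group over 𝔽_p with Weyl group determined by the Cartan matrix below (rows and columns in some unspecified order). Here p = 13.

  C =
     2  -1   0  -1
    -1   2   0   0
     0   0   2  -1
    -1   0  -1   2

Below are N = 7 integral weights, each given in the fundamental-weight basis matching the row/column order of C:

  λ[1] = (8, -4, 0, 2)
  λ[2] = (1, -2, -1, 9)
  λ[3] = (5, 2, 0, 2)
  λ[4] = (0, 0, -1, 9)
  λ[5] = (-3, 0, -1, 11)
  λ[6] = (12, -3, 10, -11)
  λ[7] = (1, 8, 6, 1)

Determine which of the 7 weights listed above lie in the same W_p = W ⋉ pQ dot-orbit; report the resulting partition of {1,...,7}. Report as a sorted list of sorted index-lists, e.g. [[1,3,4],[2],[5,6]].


Root system A_4: the 4×4 matrix C matches after relabeling.

W_13-reps of the 7 weights in Ā_13 (same 4-coord order as C):

  [1] (6, 3, 1, 3)
  [2] (1, 1, 0, 10)
  [3] (6, 3, 1, 3)
  [4] (1, 1, 0, 10)
  [5] (1, 1, 0, 10)
  [6] (1, 1, 0, 10)
  [7] (2, 2, 0, 2)

Grouping the 7 weights by Ā_13-representative: 3 linkage classes.

[[1, 3], [2, 4, 5, 6], [7]]


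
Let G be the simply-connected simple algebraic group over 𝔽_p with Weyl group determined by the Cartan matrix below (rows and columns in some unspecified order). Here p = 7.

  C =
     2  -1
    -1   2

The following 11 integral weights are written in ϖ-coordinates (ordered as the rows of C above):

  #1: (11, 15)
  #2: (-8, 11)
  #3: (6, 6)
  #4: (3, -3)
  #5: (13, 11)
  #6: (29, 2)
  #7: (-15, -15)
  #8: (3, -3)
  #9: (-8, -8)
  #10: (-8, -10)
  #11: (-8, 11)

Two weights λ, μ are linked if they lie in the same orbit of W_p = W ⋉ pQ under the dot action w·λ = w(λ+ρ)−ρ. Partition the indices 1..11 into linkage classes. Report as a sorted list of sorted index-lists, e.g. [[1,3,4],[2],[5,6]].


Dynkin diagram of C (from the 2 off-diagonal −1 entries): A_2.

Folding the 11 weights λ_j+ρ into Ā_7 (reps in the given 2-coord order):

    λ_1 → (2, 0)
    λ_2 → (2, 0)
    λ_3 → (0, 0)
    λ_4 → (2, 2)
    λ_5 → (2, 0)
    λ_6 → (2, 2)
    λ_7 → (0, 0)
    λ_8 → (2, 2)
    λ_9 → (0, 0)
    λ_10 → (2, 0)
    λ_11 → (2, 0)

The 11 indices split into 3 linkage classes (same alcove rep ⇔ same W_7-dot-orbit):

[[1, 2, 5, 10, 11], [3, 7, 9], [4, 6, 8]]


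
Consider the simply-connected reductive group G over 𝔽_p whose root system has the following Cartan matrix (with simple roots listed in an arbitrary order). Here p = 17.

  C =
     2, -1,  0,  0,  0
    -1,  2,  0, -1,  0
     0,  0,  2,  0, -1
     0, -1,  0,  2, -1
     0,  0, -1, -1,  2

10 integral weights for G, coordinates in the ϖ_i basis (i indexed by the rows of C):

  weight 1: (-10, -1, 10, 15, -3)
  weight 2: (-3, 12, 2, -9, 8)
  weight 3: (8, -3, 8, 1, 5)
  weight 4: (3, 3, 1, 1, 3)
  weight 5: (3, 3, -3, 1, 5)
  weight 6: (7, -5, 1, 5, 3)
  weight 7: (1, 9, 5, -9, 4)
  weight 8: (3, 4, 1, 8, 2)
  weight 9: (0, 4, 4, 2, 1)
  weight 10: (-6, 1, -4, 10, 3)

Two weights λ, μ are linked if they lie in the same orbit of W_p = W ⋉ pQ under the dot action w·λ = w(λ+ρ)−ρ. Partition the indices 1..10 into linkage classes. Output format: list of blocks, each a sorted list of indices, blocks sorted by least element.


A_5 Cartan matrix, 5 simple roots permuted; ρ=(1,1,1,1,1).

Folding the 10 weights λ_j+ρ into Ā_17 (reps in the given 5-coord order):

    λ_1 → (8, 1, 1, 5, 2)
    λ_2 → (2, 3, 3, 8, 1)
    λ_3 → (0, 2, 2, 0, 6)
    λ_4 → (4, 4, 2, 2, 4)
    λ_5 → (4, 4, 2, 2, 4)
    λ_6 → (4, 4, 2, 2, 4)
    λ_7 → (2, 2, 3, 5, 3)
    λ_8 → (2, 3, 3, 8, 1)
    λ_9 → (1, 5, 5, 3, 2)
    λ_10 → (2, 3, 3, 8, 1)

Partition of {1..10} into 6 W_17-dot-orbits:

[[1], [2, 8, 10], [3], [4, 5, 6], [7], [9]]


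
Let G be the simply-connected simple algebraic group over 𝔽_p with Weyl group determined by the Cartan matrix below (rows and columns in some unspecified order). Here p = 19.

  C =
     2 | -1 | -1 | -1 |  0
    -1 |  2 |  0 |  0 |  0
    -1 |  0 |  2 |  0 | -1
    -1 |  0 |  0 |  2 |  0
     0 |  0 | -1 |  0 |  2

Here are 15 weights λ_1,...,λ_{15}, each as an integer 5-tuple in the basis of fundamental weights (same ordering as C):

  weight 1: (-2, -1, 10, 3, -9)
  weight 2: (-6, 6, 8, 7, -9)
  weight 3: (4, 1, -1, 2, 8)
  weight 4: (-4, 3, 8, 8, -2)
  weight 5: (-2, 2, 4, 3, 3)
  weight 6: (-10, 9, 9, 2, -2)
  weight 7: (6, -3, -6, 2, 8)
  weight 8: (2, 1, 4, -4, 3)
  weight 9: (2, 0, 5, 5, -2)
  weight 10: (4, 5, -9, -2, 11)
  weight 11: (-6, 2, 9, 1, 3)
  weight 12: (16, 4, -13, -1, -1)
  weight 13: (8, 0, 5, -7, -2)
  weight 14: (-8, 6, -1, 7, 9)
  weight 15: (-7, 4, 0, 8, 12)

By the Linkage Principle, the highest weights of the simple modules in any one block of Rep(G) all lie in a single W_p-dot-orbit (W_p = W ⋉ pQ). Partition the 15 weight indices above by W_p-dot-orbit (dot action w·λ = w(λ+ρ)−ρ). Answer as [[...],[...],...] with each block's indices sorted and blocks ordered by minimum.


Type D_5, rank 5, |W|=1920; reorder rows/cols to standard.

Folding the 15 weights λ_j+ρ into Ā_19 (reps in the given 5-coord order):

  λ_1+ρ ↦ (0, 1, 2, 3, 8);  λ_2+ρ ↦ (1, 2, 4, 3, 4);  λ_3+ρ ↦ (0, 2, 5, 3, 4);  λ_4+ρ ↦ (3, 1, 0, 6, 1);  λ_5+ρ ↦ (1, 2, 4, 3, 4);  λ_6+ρ ↦ (3, 1, 0, 6, 1);  λ_7+ρ ↦ (0, 2, 5, 3, 4);  λ_8+ρ ↦ (0, 2, 5, 3, 4);  λ_9+ρ ↦ (3, 1, 0, 6, 1);  λ_10+ρ ↦ (1, 2, 4, 3, 4);  λ_11+ρ ↦ (0, 2, 5, 3, 4);  λ_12+ρ ↦ (0, 2, 5, 3, 4);  λ_13+ρ ↦ (3, 1, 0, 6, 1);  λ_14+ρ ↦ (0, 0, 7, 1, 3);  λ_15+ρ ↦ (0, 1, 2, 3, 8)

Linkage partition of the 15 weights (5 classes, p=19):

[[1, 15], [2, 5, 10], [3, 7, 8, 11, 12], [4, 6, 9, 13], [14]]


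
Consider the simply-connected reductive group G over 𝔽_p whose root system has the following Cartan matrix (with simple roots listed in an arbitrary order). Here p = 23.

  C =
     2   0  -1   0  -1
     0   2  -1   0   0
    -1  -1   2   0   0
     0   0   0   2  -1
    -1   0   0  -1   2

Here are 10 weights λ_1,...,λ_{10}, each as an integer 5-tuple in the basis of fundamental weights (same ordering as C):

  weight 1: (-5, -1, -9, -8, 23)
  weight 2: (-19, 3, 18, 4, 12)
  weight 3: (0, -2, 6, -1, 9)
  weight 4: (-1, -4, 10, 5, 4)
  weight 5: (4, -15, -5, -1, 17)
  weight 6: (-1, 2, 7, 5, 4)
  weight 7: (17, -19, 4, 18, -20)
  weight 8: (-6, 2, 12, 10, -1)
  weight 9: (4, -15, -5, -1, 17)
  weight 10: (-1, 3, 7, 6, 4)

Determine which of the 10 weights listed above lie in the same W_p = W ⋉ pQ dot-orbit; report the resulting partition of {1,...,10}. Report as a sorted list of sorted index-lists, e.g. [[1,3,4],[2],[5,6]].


Root system A_5: the 5×5 matrix C matches after relabeling.

Folding the 10 weights λ_j+ρ into Ā_23 (reps in the given 5-coord order):

    [1] (0, 3, 8, 6, 5)
    [2] (13, 4, 1, 0, 5)
    [3] (1, 1, 6, 0, 10)
    [4] (0, 3, 8, 6, 5)
    [5] (13, 4, 1, 0, 5)
    [6] (0, 3, 8, 6, 5)
    [7] (13, 4, 1, 0, 5)
    [8] (0, 3, 8, 6, 5)
    [9] (13, 4, 1, 0, 5)
    [10] (0, 3, 8, 6, 5)

3 distinct reps among the 10 weights ⇒ 3 W_23-linkage classes:

[[1, 4, 6, 8, 10], [2, 5, 7, 9], [3]]


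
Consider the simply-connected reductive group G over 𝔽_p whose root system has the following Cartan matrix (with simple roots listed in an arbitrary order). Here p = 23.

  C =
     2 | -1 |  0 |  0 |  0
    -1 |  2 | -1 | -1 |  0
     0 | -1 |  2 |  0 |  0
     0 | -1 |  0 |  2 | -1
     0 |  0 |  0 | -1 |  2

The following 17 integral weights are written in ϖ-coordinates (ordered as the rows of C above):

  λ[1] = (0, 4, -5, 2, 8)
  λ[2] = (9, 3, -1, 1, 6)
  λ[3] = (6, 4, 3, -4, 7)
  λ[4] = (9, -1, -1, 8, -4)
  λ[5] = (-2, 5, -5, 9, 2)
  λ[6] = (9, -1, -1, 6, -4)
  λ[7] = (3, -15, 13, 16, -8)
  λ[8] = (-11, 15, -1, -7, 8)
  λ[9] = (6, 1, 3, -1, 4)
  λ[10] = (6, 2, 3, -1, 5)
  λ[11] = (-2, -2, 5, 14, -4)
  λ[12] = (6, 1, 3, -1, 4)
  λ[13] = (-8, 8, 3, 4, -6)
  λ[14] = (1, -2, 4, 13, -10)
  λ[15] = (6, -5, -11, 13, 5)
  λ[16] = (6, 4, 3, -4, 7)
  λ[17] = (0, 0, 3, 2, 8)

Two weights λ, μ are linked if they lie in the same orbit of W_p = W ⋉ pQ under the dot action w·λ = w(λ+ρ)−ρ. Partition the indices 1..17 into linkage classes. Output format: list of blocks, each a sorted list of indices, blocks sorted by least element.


Cartan matrix: type D_5 (|W|=1920); un-permuting the 5 rows.

Folding the 17 weights λ_j+ρ into Ā_23 (reps in the given 5-coord order):

    1: (1, 1, 4, 3, 9)
    2: (10, 0, 0, 4, 3)
    3: (7, 2, 4, 0, 5)
    4: (10, 0, 0, 4, 3)
    5: (1, 1, 4, 3, 3)
    6: (10, 0, 0, 4, 3)
    7: (10, 0, 0, 4, 3)
    8: (10, 0, 0, 4, 3)
    9: (7, 2, 4, 0, 5)
    10: (7, 3, 4, 0, 6)
    11: (1, 1, 4, 3, 3)
    12: (7, 2, 4, 0, 5)
    13: (7, 2, 4, 0, 5)
    14: (1, 1, 4, 3, 9)
    15: (7, 3, 4, 0, 6)
    16: (7, 2, 4, 0, 5)
    17: (1, 1, 4, 3, 9)

5 distinct reps among the 17 weights ⇒ 5 W_23-linkage classes:

[[1, 14, 17], [2, 4, 6, 7, 8], [3, 9, 12, 13, 16], [5, 11], [10, 15]]


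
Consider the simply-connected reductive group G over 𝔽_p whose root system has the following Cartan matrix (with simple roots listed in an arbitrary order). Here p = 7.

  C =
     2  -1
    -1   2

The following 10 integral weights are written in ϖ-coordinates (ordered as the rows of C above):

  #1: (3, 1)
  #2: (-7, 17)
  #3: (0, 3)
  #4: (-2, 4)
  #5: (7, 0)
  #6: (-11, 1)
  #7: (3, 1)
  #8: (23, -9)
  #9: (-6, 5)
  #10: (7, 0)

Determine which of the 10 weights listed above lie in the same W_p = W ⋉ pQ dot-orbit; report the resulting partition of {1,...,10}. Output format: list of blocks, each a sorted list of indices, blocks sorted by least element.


Dynkin diagram of C (from the 2 off-diagonal −1 entries): A_2.

W_7-reps of the 10 weights in Ā_7 (same 2-coord order as C):

  1: (4, 2) · 2: (1, 4) · 3: (1, 4) · 4: (1, 4) · 5: (5, 1) · 6: (1, 4) · 7: (4, 2) · 8: (4, 2) · 9: (5, 1) · 10: (5, 1)

These 10 weights hit 3 W_7-dot-orbits; sizes (3, 4, 3):

[[1, 7, 8], [2, 3, 4, 6], [5, 9, 10]]


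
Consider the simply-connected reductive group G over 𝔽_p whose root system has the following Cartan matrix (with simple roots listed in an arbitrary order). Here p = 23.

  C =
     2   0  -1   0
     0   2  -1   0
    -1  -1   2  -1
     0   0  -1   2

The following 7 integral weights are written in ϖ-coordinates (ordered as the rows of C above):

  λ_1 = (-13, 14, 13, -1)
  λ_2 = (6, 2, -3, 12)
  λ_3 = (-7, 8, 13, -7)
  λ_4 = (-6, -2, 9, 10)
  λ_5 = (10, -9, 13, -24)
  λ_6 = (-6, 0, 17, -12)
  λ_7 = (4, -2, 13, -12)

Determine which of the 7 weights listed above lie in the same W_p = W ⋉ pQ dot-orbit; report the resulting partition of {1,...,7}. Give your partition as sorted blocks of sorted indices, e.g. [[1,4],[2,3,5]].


Dynkin diagram of C (from the 6 off-diagonal −1 entries): D_4.

Folding the 7 weights λ_j+ρ into Ā_23 (reps in the given 4-coord order):

  λ_1+ρ ↦ (6, 9, 0, 6) · λ_2+ρ ↦ (5, 1, 2, 11) · λ_3+ρ ↦ (6, 9, 0, 6) · λ_4+ρ ↦ (5, 1, 2, 11) · λ_5+ρ ↦ (6, 9, 0, 6) · λ_6+ρ ↦ (5, 1, 2, 11) · λ_7+ρ ↦ (5, 1, 2, 11)

The 7 indices split into 2 linkage classes (same alcove rep ⇔ same W_23-dot-orbit):

[[1, 3, 5], [2, 4, 6, 7]]


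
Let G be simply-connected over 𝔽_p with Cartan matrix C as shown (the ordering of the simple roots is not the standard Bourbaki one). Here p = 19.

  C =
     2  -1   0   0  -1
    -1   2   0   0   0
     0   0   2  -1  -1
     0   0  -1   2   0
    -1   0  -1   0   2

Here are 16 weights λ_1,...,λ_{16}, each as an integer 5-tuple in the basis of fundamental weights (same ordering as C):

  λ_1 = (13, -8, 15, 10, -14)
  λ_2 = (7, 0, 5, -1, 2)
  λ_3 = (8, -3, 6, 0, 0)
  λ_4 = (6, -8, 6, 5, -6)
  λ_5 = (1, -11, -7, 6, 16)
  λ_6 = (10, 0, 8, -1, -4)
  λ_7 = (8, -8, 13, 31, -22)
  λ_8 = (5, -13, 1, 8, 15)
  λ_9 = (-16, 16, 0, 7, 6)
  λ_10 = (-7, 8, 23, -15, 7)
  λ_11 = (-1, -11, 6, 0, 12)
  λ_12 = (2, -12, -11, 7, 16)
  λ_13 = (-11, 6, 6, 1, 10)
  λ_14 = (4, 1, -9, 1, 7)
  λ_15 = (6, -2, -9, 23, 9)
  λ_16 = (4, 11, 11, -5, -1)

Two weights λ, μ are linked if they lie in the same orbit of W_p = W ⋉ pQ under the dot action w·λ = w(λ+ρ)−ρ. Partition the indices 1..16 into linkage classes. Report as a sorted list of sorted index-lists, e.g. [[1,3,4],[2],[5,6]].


Dynkin diagram of C (from the 8 off-diagonal −1 entries): A_5.

λ_j+ρ reflected into Ā_19 (⟨·,θ^∨⟩≤19); 5-tuples as given:

  [1] (2, 6, 3, 2, 5) · [2] (8, 1, 6, 0, 3) · [3] (7, 2, 7, 1, 1) · [4] (5, 2, 2, 6, 0) · [5] (8, 1, 6, 0, 3) · [6] (8, 1, 6, 0, 3) · [7] (5, 2, 2, 6, 0) · [8] (2, 6, 3, 2, 5) · [9] (7, 2, 7, 1, 1) · [10] (2, 6, 3, 2, 5) · [11] (8, 1, 6, 0, 3) · [12] (7, 2, 7, 1, 1) · [13] (7, 2, 7, 1, 1) · [14] (5, 2, 2, 6, 0) · [15] (2, 6, 3, 2, 5) · [16] (5, 2, 2, 6, 0)

The 16 indices split into 4 linkage classes (same alcove rep ⇔ same W_19-dot-orbit):

[[1, 8, 10, 15], [2, 5, 6, 11], [3, 9, 12, 13], [4, 7, 14, 16]]


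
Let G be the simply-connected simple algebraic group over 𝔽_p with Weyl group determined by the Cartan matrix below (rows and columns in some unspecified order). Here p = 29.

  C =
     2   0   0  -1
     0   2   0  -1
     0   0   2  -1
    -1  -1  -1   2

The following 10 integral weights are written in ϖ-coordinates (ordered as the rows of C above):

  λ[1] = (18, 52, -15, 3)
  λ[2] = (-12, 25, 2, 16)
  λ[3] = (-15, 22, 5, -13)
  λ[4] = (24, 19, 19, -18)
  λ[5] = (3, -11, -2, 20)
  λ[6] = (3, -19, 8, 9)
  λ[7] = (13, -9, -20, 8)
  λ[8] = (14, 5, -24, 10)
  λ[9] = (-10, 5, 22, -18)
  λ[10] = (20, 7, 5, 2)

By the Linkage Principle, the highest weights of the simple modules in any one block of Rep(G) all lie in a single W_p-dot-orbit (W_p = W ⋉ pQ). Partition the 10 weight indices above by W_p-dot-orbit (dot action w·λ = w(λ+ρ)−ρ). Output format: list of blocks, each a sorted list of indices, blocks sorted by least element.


D_4 Cartan matrix, 4 simple roots permuted; ρ=(1,1,1,1).

Folding the 10 weights λ_j+ρ into Ā_29 (reps in the given 4-coord order):

  [1] (4, 10, 1, 4) · [2] (3, 6, 11, 3) · [3] (3, 6, 11, 3) · [4] (6, 1, 1, 2) · [5] (4, 10, 1, 4) · [6] (4, 10, 1, 4) · [7] (4, 10, 1, 4) · [8] (3, 6, 11, 3) · [9] (3, 6, 11, 3) · [10] (12, 1, 3, 5)

Grouping the 10 weights by Ā_29-representative: 4 linkage classes.

[[1, 5, 6, 7], [2, 3, 8, 9], [4], [10]]


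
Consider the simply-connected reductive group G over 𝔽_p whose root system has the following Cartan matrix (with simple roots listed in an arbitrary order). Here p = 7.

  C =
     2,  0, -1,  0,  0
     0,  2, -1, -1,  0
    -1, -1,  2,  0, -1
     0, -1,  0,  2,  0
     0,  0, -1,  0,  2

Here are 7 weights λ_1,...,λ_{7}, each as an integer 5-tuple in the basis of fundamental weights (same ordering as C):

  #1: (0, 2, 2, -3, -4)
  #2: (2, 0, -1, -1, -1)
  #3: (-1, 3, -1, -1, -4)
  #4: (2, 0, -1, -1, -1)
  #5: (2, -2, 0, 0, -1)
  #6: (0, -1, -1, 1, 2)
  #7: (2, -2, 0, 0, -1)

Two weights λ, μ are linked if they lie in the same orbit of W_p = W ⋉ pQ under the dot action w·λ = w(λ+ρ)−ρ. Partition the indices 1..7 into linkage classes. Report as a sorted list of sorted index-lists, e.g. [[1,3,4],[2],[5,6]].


C ↔ D_5 under row/col permutation; |W(D_5)| = 1920.

Folding the 7 weights λ_j+ρ into Ā_7 (reps in the given 5-coord order):

  [1] (1, 0, 0, 2, 3) · [2] (3, 1, 0, 0, 0) · [3] (3, 1, 0, 0, 0) · [4] (3, 1, 0, 0, 0) · [5] (3, 1, 0, 0, 0) · [6] (1, 0, 0, 2, 3) · [7] (3, 1, 0, 0, 0)

2 distinct reps among the 7 weights ⇒ 2 W_7-linkage classes:

[[1, 6], [2, 3, 4, 5, 7]]


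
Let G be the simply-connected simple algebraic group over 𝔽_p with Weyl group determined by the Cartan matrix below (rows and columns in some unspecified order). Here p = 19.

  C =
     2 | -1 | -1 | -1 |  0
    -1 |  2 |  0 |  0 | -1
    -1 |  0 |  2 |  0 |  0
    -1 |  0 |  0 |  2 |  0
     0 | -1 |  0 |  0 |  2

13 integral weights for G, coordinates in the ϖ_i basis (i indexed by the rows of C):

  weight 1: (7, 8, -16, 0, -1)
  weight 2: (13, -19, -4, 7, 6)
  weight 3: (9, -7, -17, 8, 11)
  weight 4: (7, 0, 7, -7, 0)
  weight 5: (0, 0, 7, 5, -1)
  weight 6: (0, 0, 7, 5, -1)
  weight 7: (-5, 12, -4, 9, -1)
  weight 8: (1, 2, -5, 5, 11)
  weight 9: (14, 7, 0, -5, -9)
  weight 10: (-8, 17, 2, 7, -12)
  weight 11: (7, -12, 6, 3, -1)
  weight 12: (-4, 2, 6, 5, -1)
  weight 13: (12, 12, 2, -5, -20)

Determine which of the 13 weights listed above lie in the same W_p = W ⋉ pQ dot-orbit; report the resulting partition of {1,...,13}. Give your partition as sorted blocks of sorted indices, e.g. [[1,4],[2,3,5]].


Dynkin diagram of C (from the 8 off-diagonal −1 entries): D_5.

λ_j+ρ reflected into Ā_19 (⟨·,θ^∨⟩≤19); 5-tuples as given:

    [1] (1, 1, 8, 6, 0)
    [2] (0, 3, 4, 1, 8)
    [3] (3, 0, 4, 3, 0)
    [4] (1, 1, 8, 6, 0)
    [5] (1, 1, 8, 6, 0)
    [6] (1, 1, 8, 6, 0)
    [7] (3, 0, 4, 3, 0)
    [8] (2, 2, 0, 2, 8)
    [9] (0, 3, 4, 1, 8)
    [10] (0, 3, 4, 1, 8)
    [11] (0, 3, 4, 1, 8)
    [12] (3, 0, 4, 3, 0)
    [13] (3, 0, 4, 3, 0)

Linkage partition of the 13 weights (4 classes, p=19):

[[1, 4, 5, 6], [2, 9, 10, 11], [3, 7, 12, 13], [8]]


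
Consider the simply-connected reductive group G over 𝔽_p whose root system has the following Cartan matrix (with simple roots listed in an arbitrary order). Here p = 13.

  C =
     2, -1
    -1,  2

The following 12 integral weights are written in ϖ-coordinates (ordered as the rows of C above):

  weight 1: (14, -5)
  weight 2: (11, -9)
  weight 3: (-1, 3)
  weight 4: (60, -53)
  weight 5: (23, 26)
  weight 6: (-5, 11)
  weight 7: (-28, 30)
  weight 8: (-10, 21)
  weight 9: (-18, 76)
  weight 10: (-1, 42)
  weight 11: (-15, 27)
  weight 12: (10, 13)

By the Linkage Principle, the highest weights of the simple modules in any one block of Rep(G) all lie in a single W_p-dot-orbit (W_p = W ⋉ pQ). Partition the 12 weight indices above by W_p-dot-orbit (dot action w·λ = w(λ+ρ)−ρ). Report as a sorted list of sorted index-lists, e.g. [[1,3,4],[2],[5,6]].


Cartan matrix: type A_2 (|W|=6); un-permuting the 2 rows.

W_13-reps of the 12 weights in Ā_13 (same 2-coord order as C):

    1: (9, 2)
    2: (4, 8)
    3: (0, 4)
    4: (0, 4)
    5: (1, 1)
    6: (4, 8)
    7: (4, 8)
    8: (0, 4)
    9: (4, 8)
    10: (0, 4)
    11: (1, 1)
    12: (1, 1)

Partition of {1..12} into 4 W_13-dot-orbits:

[[1], [2, 6, 7, 9], [3, 4, 8, 10], [5, 11, 12]]
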